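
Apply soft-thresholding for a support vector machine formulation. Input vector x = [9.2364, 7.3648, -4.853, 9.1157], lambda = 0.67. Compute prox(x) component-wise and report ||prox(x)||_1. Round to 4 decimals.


Soft-thresholding with lambda = 0.67:
prox(9.2364) = sign(9.2364)*max(|9.2364| - 0.67, 0) = 8.5664
prox(7.3648) = sign(7.3648)*max(|7.3648| - 0.67, 0) = 6.6948
prox(-4.853) = sign(-4.853)*max(|-4.853| - 0.67, 0) = -4.183
prox(9.1157) = sign(9.1157)*max(|9.1157| - 0.67, 0) = 8.4457
prox(x) = [8.5664, 6.6948, -4.183, 8.4457]
||prox(x)||_1 = 8.5664 + 6.6948 + 4.183 + 8.4457 = 27.8899


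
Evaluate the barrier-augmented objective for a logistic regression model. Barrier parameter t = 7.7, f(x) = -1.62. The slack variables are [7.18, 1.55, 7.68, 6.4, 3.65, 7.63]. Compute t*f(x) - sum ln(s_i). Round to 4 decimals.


Step 1: Compute log-barrier.
ln values: [1.9713, 0.4383, 2.0386, 1.8563, 1.2947, 2.0321]
phi = -(1.9713 + 0.4383 + 2.0386 + 1.8563 + 1.2947 + 2.0321) = -9.6313
Step 2: Compute augmented objective.
t*f(x) = 7.7*-1.62 = -12.474
Total = -12.474 - 9.6313 = -22.1053


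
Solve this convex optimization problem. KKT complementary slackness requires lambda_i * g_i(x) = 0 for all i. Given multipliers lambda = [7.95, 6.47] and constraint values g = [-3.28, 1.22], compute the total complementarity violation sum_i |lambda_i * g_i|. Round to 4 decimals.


KKT complementary slackness check:
lambda_1 * g_1 = 7.95 * -3.28 = -26.076
lambda_2 * g_2 = 6.47 * 1.22 = 7.8934
Total violation = 26.076 + 7.8934 = 33.9694


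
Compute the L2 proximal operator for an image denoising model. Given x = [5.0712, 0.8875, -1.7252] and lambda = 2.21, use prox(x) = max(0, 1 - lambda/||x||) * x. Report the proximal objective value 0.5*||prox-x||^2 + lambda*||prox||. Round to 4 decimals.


Step 1: Compute ||x||.
||x|| = 5.4296
Step 2: Compute scaling factor.
scale = max(0, 1 - 2.21/5.4296) = 0.593
Step 3: prox(x) = [3.0071, 0.5263, -1.023]
||prox(x)|| = 3.2196
Step 4: Proximal objective.
0.5*||prox-x||^2 = 2.4421
lambda*||prox|| = 7.1153
Total = 9.5575


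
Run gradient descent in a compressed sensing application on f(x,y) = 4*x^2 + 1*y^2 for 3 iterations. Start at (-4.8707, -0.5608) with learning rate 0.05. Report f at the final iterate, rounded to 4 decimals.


Gradient descent on f(x,y) = 4*x^2 + 1*y^2.
Starting point: (-4.8707, -0.5608), alpha = 0.05
Step 1: grad_x = 2*4*-4.8707 = -38.9656, grad_y = 2*1*-0.5608 = -1.1216
  x_1 = -4.8707 - 0.05*-38.9656 = -2.9224
  y_1 = -0.5608 - 0.05*-1.1216 = -0.5047
Step 2: grad_x = 2*4*-2.9224 = -23.3794, grad_y = 2*1*-0.5047 = -1.0094
  x_2 = -2.9224 - 0.05*-23.3794 = -1.7535
  y_2 = -0.5047 - 0.05*-1.0094 = -0.4542
Step 3: grad_x = 2*4*-1.7535 = -14.0276, grad_y = 2*1*-0.4542 = -0.9085
  x_3 = -1.7535 - 0.05*-14.0276 = -1.0521
  y_3 = -0.4542 - 0.05*-0.9085 = -0.4088
f(-1.0521, -0.4088) = 4*(-1.0521)^2 + 1*(-0.4088)^2 = 4.5946


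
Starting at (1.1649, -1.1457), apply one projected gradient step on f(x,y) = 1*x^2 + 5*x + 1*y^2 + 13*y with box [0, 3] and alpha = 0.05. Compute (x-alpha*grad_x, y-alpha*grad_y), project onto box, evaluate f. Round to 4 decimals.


Step 1: Compute gradient at (1.1649, -1.1457).
grad_x = 2*1*1.1649 + 5 = 7.3298
grad_y = 2*1*-1.1457 + 13 = 10.7086
Step 2: Gradient step.
x_raw = 1.1649 - 0.05*7.3298 = 0.7984
y_raw = -1.1457 - 0.05*10.7086 = -1.6811
Step 3: Project onto [0, 3].
x_proj = clip(0.7984) = 0.7984
y_proj = clip(-1.6811) = 0.0
Step 4: Evaluate f.
f(0.7984, 0.0) = 4.6295


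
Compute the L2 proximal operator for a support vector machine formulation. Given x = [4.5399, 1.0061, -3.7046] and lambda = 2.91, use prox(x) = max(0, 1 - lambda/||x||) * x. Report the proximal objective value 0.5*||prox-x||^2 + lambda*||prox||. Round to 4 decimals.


Step 1: Compute ||x||.
||x|| = 5.9453
Step 2: Compute scaling factor.
scale = max(0, 1 - 2.91/5.9453) = 0.5105
Step 3: prox(x) = [2.3178, 0.5137, -1.8913]
||prox(x)|| = 3.0353
Step 4: Proximal objective.
0.5*||prox-x||^2 = 4.2341
lambda*||prox|| = 8.8327
Total = 13.0669


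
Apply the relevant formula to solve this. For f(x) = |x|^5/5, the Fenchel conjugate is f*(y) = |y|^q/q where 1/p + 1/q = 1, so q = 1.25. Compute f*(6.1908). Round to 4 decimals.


The conjugate exponent q satisfies 1/p + 1/q = 1.
p = 5, so q = 5/(5 - 1) = 1.25
|y|^q = 6.1908^1.25 = 9.7653
f*(6.1908) = 9.7653 / 1.25 = 7.8122


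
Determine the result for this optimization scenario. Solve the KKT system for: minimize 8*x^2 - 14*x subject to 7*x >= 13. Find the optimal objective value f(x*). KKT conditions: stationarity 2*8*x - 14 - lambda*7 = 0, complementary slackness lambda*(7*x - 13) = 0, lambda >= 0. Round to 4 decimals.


Step 1: Try lambda = 0 (constraint inactive).
x_unc = 14/(2*8) = 0.875
Check: 7*0.875 = 6.125 < 13 -- violated!
Step 2: Constraint must be active: 7*x = 13
x* = 13/7 = 1.8571 (rounded; the exact value 13/7 is used below)
lambda = (2*8*(13/7) - 14)/7 = 2.2449
Step 3: Compute optimal value.
f(x*) = 8*(13/7)^2 - 14*(13/7) = 1.5918


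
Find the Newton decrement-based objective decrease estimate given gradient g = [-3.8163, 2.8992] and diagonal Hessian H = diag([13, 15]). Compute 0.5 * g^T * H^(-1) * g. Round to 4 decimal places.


Step 1: H is diagonal, so H^(-1) * g = [-0.2936, 0.1933].
Step 2: g^T H^(-1) g = sum_i g_i^2 / H_ii
  = (-3.8163)^2/13 + (2.8992)^2/15
  = 1.1203 + 0.5604 = 1.6807
Step 3: Objective decrease = 0.5 * g^T H^(-1) g = 0.8403


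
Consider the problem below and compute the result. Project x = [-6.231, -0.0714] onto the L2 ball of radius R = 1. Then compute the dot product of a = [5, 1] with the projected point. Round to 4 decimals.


Step 1: Compute ||x|| (intermediates to 6 decimals).
||x|| = sqrt((-6.231)^2 + (-0.0714)^2) = 6.231409
Step 2: Project.
Since ||x|| > R, scale = R/||x|| = 1/6.231409 = 0.160477, proj(x) = scale * x
proj(x) = [-0.999932, -0.011458]
Step 3: Dot product.
a^T * proj(x) = 5*(-0.999932) + 1*(-0.011458) = -5.0111


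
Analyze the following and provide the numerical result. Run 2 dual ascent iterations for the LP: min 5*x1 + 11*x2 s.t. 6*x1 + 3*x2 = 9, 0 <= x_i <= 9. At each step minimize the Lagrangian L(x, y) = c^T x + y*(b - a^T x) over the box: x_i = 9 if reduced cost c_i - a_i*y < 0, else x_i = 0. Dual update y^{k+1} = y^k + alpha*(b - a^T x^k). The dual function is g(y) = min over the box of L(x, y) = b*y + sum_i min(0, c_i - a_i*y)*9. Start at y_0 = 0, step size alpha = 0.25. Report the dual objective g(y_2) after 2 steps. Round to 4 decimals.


Dual ascent for LP: min 5*x1 + 11*x2, 6*x1 + 3*x2 = 9, 0 <= x_i <= 9
Step 1: y^k = 0.0, reduced costs: (5.0, 11.0)
  x^k = (0.0, 0.0), subgradient = b - a^T x = 9.0
  y^{k+1} = 0.0 + 0.25*9.0 = 2.25
Step 2: y^k = 2.25, reduced costs: (-8.5, 4.25)
  x^k = (9.0, 0.0), subgradient = b - a^T x = -45.0
  y^{k+1} = 2.25 + 0.25*-45.0 = -9.0
Dual objective at y_2 = -9.0: reduced costs (59.0, 38.0), box minimizer x = (0.0, 0.0)
g(y_2) = b*y + (c1 - a1*y)*x1 + (c2 - a2*y)*x2 = 9*(-9.0) + 59.0*0.0 + 38.0*0.0 = -81.0 + 0.0 + 0.0 = -81.0


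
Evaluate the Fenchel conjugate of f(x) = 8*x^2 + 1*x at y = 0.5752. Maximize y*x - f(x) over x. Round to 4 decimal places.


f*(y) = sup_x {y*x - a*x^2 - b*x} = sup_x {(y-b)*x - a*x^2}
FOC: (y - b) - 2a*x = 0 => x* = (y - b)/(2a)
x* = (0.5752 - 1)/(2*8) = -0.0266
f*(0.5752) = (y-b)^2/(4a) = (0.5752 - 1)^2/(4*8)
= 0.1805/32 = 0.0056


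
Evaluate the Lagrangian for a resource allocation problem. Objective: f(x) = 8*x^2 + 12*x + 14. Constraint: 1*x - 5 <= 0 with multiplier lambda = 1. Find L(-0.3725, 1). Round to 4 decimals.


Step 1: Evaluate f(x).
f(-0.3725) = 8*(-0.3725)^2 + 12*(-0.3725) + 14 = 10.6401
Step 2: Evaluate g(x).
g(-0.3725) = 1*-0.3725 - 5 = -5.3725
Step 3: Compute Lagrangian.
L = 10.6401 + 1*-5.3725 = 5.2676


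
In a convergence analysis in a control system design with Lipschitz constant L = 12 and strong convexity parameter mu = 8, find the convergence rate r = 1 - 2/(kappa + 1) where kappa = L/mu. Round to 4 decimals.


Step 1: Compute the condition number.
kappa = L/mu = 12/8 = 1.5
Step 2: Compute the convergence rate.
r = 1 - 2/(kappa + 1) = 1 - 2*mu/(L + mu) = (L - mu)/(L + mu) = 4/20 = 0.2


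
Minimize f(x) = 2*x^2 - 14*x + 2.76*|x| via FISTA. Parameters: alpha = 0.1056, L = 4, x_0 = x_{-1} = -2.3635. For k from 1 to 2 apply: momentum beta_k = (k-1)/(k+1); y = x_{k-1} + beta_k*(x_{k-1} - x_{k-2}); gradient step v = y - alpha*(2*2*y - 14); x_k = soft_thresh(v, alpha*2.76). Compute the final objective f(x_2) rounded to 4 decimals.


FISTA on f(x) = 2*x^2 - 14*x + 2.76*|x|
L = 4, alpha = 0.1056
Iteration 1: beta = 0.0, y = -2.3635 + 0.0*(-2.3635 + 2.3635) = -2.3635
  grad(y) = -23.454, v = y - alpha*grad = 0.1132
  prox(v) = soft_thresh(0.1132, 0.2915) = 0.0
Iteration 2: beta = 0.3333, y = 0.0 + 0.3333*(0.0 + 2.3635) = 0.7878
  grad(y) = -10.8487, v = y - alpha*grad = 1.9335
  prox(v) = soft_thresh(1.9335, 0.2915) = 1.642
f(x_2) = 2*1.642^2 - 14*1.642 + 2.76*|1.642| = -13.0637


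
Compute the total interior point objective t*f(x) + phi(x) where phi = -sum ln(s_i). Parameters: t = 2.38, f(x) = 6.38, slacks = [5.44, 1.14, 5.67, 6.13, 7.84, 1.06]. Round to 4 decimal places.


Step 1: Compute log-barrier.
ln values: [1.6938, 0.131, 1.7352, 1.8132, 2.0592, 0.0583]
phi = -(1.6938 + 0.131 + 1.7352 + 1.8132 + 2.0592 + 0.0583) = -7.4907
Step 2: Compute augmented objective.
t*f(x) = 2.38*6.38 = 15.1844
Total = 15.1844 - 7.4907 = 7.6937


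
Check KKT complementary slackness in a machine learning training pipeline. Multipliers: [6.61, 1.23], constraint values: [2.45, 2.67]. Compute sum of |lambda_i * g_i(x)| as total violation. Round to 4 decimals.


KKT complementary slackness check:
lambda_1 * g_1 = 6.61 * 2.45 = 16.1945
lambda_2 * g_2 = 1.23 * 2.67 = 3.2841
Total violation = 16.1945 + 3.2841 = 19.4786


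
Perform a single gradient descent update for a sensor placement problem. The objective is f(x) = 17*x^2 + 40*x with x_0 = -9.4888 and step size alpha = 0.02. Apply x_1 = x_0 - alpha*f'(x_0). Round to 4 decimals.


We compute the gradient at x_0 and apply the update.
f'(x) = 34*x + 40
f'(-9.4888) = 34*-9.4888 + 40 = -282.6192
x_1 = -9.4888 - 0.02*-282.6192 = -3.8364


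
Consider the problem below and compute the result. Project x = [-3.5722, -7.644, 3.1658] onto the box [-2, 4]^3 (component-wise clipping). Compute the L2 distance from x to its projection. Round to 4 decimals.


Project each component onto [-2, 4].
clip(-3.5722) = -2.0, clip(-7.644) = -2.0, clip(3.1658) = 3.1658
Projection = [-2.0, -2.0, 3.1658]
Squared diffs: [2.4718, 31.8547, 0.0]
Distance = sqrt(34.3265) = 5.8589


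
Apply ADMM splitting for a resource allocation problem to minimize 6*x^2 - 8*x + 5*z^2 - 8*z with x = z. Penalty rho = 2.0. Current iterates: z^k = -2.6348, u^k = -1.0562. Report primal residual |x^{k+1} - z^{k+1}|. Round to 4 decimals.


ADMM iteration with rho = 2.0, z^k = -2.6348, u^k = -1.0562
Step 1: x-update.
Minimize 6*x^2 - 8*x + (2.0/2)*(x + 2.6348 - 1.0562)^2
FOC: (2*6 + 2.0)*x = 8 + 2.0*(-2.6348 + 1.0562)
x^{k+1} = 0.3459
Step 2: z-update.
Minimize 5*z^2 - 8*z + (2.0/2)*(0.3459 - z - 1.0562)^2
FOC: (2*5 + 2.0)*z = 8 + 2.0*(0.3459 - 1.0562)
z^{k+1} = 0.5483
Step 3: u-update.
u^{k+1} = -1.0562 + 0.3459 - 0.5483 = -1.2586
Step 4: Primal residual = |0.3459 - 0.5483| = 0.2024


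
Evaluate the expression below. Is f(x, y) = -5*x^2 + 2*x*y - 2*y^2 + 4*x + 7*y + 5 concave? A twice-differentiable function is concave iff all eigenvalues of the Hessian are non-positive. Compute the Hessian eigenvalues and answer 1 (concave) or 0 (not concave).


The Hessian of f(x,y) = -5*x^2 + 2*x*y - 2*y^2 + 4*x + 7*y + 5 is:
H = [[-10, 2], [2, -4]]
Trace = -10 - 4 = -14
Determinant = -10*-4 - (2)^2 = 36
Discriminant = (-14)^2 - 4*36 = 52.0
Eigenvalues: lambda_1 = -10.6056, lambda_2 = -3.3944
The function is concave.

1


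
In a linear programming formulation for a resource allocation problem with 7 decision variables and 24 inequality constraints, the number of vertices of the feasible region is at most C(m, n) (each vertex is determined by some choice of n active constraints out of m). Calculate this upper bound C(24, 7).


Each vertex corresponds to some choice of n active constraints out of m, so the number of vertices is at most C(m, n) = m! / (n!(m-n)!).
m = 24, n = 7
Numerator: 24 * 23 * 22 * 21 * 20 * 19 * 18
Denominator: 7! = 5040
C(24, 7) = 346104


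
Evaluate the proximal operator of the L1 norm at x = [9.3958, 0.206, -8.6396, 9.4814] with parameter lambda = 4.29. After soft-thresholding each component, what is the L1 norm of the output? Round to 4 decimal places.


Soft-thresholding with lambda = 4.29:
prox(9.3958) = sign(9.3958)*max(|9.3958| - 4.29, 0) = 5.1058
prox(0.206) = sign(0.206)*max(|0.206| - 4.29, 0) = 0.0
prox(-8.6396) = sign(-8.6396)*max(|-8.6396| - 4.29, 0) = -4.3496
prox(9.4814) = sign(9.4814)*max(|9.4814| - 4.29, 0) = 5.1914
prox(x) = [5.1058, 0.0, -4.3496, 5.1914]
||prox(x)||_1 = 5.1058 + 0.0 + 4.3496 + 5.1914 = 14.6468


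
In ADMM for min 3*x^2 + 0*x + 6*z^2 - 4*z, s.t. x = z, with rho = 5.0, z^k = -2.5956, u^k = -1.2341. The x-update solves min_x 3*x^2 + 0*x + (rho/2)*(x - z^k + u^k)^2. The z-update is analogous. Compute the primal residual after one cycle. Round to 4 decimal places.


ADMM iteration with rho = 5.0, z^k = -2.5956, u^k = -1.2341
Step 1: x-update.
Minimize 3*x^2 + 0*x + (5.0/2)*(x + 2.5956 - 1.2341)^2
FOC: (2*3 + 5.0)*x = 0 + 5.0*(-2.5956 + 1.2341)
x^{k+1} = -0.6189
Step 2: z-update.
Minimize 6*z^2 - 4*z + (5.0/2)*(-0.6189 - z - 1.2341)^2
FOC: (2*6 + 5.0)*z = 4 + 5.0*(-0.6189 - 1.2341)
z^{k+1} = -0.3097
Step 3: u-update.
u^{k+1} = -1.2341 - 0.6189 + 0.3097 = -1.5433
Step 4: Primal residual = |-0.6189 + 0.3097| = 0.3092


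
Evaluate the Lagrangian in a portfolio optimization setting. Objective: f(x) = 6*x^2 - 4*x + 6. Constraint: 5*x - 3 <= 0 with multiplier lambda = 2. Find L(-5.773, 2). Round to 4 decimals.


Step 1: Evaluate f(x).
f(-5.773) = 6*(-5.773)^2 - 4*(-5.773) + 6 = 229.0572
Step 2: Evaluate g(x).
g(-5.773) = 5*-5.773 - 3 = -31.865
Step 3: Compute Lagrangian.
L = 229.0572 + 2*-31.865 = 165.3272


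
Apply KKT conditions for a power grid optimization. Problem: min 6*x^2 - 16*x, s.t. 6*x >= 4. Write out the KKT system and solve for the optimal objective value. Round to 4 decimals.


Step 1: Try lambda = 0 (constraint inactive).
Stationarity: 2*6*x - 16 = 0
x* = 16/(2*6) = 4/3 = 1.3333 (rounded; the exact value 4/3 is used below)
Check constraint: 6*1.3333 = 7.9998 >= 4 -- satisfied.
Step 2: Compute optimal value.
f(x*) = 6*(4/3)^2 - 16*(4/3) = -10.6667


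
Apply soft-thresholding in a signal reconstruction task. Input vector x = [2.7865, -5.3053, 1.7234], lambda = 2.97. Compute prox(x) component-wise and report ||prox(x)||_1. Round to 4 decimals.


Soft-thresholding with lambda = 2.97:
prox(2.7865) = sign(2.7865)*max(|2.7865| - 2.97, 0) = 0.0
prox(-5.3053) = sign(-5.3053)*max(|-5.3053| - 2.97, 0) = -2.3353
prox(1.7234) = sign(1.7234)*max(|1.7234| - 2.97, 0) = 0.0
prox(x) = [0.0, -2.3353, 0.0]
||prox(x)||_1 = 0.0 + 2.3353 + 0.0 = 2.3353


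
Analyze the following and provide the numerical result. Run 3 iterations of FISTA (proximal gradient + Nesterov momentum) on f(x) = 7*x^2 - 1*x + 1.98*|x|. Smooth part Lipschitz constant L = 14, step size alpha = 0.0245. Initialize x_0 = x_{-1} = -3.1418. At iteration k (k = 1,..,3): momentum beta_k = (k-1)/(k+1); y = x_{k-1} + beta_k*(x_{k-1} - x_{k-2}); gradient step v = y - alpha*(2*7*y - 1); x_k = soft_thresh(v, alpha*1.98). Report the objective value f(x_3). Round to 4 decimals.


FISTA on f(x) = 7*x^2 - 1*x + 1.98*|x|
L = 14, alpha = 0.0245
Iteration 1: beta = 0.0, y = -3.1418 + 0.0*(-3.1418 + 3.1418) = -3.1418
  grad(y) = -44.9852, v = y - alpha*grad = -2.0397
  prox(v) = soft_thresh(-2.0397, 0.0485) = -1.9912
Iteration 2: beta = 0.3333, y = -1.9912 + 0.3333*(-1.9912 + 3.1418) = -1.6076
  grad(y) = -23.5064, v = y - alpha*grad = -1.0317
  prox(v) = soft_thresh(-1.0317, 0.0485) = -0.9832
Iteration 3: beta = 0.5, y = -0.9832 + 0.5*(-0.9832 + 1.9912) = -0.4792
  grad(y) = -7.7088, v = y - alpha*grad = -0.2903
  prox(v) = soft_thresh(-0.2903, 0.0485) = -0.2418
f(x_3) = 7*(-0.2418)^2 - 1*(-0.2418) + 1.98*|-0.2418| = 1.13


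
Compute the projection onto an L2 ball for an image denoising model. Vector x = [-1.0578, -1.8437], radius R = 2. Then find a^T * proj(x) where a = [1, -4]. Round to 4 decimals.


Step 1: Compute ||x|| (intermediates to 6 decimals).
||x|| = sqrt((-1.0578)^2 + (-1.8437)^2) = 2.125599
Step 2: Project.
Since ||x|| > R, scale = R/||x|| = 2/2.125599 = 0.940911, proj(x) = scale * x
proj(x) = [-0.995296, -1.734758]
Step 3: Dot product.
a^T * proj(x) = 1*(-0.995296) - 4*(-1.734758) = 5.9437


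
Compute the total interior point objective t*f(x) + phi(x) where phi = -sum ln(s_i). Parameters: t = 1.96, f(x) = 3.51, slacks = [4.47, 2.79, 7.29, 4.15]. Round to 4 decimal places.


Step 1: Compute log-barrier.
ln values: [1.4974, 1.026, 1.9865, 1.4231]
phi = -(1.4974 + 1.026 + 1.9865 + 1.4231) = -5.933
Step 2: Compute augmented objective.
t*f(x) = 1.96*3.51 = 6.8796
Total = 6.8796 - 5.933 = 0.9466


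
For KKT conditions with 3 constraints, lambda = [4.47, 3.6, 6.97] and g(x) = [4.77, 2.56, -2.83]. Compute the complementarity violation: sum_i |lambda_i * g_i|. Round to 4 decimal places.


KKT complementary slackness check:
lambda_1 * g_1 = 4.47 * 4.77 = 21.3219
lambda_2 * g_2 = 3.6 * 2.56 = 9.216
lambda_3 * g_3 = 6.97 * -2.83 = -19.7251
Total violation = 21.3219 + 9.216 + 19.7251 = 50.263


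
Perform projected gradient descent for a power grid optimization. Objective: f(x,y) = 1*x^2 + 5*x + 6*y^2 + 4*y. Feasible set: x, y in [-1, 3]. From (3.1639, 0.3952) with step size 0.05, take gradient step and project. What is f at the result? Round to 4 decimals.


Step 1: Compute gradient at (3.1639, 0.3952).
grad_x = 2*1*3.1639 + 5 = 11.3278
grad_y = 2*6*0.3952 + 4 = 8.7424
Step 2: Gradient step.
x_raw = 3.1639 - 0.05*11.3278 = 2.5975
y_raw = 0.3952 - 0.05*8.7424 = -0.0419
Step 3: Project onto [-1, 3].
x_proj = clip(2.5975) = 2.5975
y_proj = clip(-0.0419) = -0.0419
Step 4: Evaluate f.
f(2.5975, -0.0419) = 19.5775


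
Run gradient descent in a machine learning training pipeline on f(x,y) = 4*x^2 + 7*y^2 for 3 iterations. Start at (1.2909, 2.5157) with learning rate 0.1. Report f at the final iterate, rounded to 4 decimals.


Gradient descent on f(x,y) = 4*x^2 + 7*y^2.
Starting point: (1.2909, 2.5157), alpha = 0.1
Step 1: grad_x = 2*4*1.2909 = 10.3272, grad_y = 2*7*2.5157 = 35.2198
  x_1 = 1.2909 - 0.1*10.3272 = 0.2582
  y_1 = 2.5157 - 0.1*35.2198 = -1.0063
Step 2: grad_x = 2*4*0.2582 = 2.0654, grad_y = 2*7*-1.0063 = -14.0879
  x_2 = 0.2582 - 0.1*2.0654 = 0.0516
  y_2 = -1.0063 - 0.1*-14.0879 = 0.4025
Step 3: grad_x = 2*4*0.0516 = 0.4131, grad_y = 2*7*0.4025 = 5.6352
  x_3 = 0.0516 - 0.1*0.4131 = 0.0103
  y_3 = 0.4025 - 0.1*5.6352 = -0.161
f(0.0103, -0.161) = 4*0.0103^2 + 7*(-0.161)^2 = 0.1819


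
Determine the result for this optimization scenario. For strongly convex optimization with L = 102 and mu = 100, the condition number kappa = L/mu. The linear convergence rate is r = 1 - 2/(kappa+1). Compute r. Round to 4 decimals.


Step 1: Compute the condition number.
kappa = L/mu = 102/100 = 1.02
Step 2: Compute the convergence rate.
r = 1 - 2/(kappa + 1) = 1 - 2*mu/(L + mu) = (L - mu)/(L + mu) = 2/202 = 0.0099


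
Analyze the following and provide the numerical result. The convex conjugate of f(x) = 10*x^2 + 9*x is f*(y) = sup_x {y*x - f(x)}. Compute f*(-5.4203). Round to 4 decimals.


f*(y) = sup_x {y*x - a*x^2 - b*x} = sup_x {(y-b)*x - a*x^2}
FOC: (y - b) - 2a*x = 0 => x* = (y - b)/(2a)
x* = (-5.4203 - 9)/(2*10) = -0.721
f*(-5.4203) = (y-b)^2/(4a) = (-5.4203 - 9)^2/(4*10)
= 207.9451/40 = 5.1986


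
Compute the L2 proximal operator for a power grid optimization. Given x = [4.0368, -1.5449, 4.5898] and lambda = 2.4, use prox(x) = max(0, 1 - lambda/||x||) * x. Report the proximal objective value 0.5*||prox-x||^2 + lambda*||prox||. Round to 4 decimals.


Step 1: Compute ||x||.
||x|| = 6.3047
Step 2: Compute scaling factor.
scale = max(0, 1 - 2.4/6.3047) = 0.6193
Step 3: prox(x) = [2.5001, -0.9568, 2.8426]
||prox(x)|| = 3.9047
Step 4: Proximal objective.
0.5*||prox-x||^2 = 2.88
lambda*||prox|| = 9.3713
Total = 12.2512


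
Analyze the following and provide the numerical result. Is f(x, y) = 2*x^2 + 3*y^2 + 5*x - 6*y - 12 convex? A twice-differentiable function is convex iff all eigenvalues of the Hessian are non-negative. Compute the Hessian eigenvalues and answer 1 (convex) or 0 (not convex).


The Hessian of f(x,y) = 2*x^2 + 3*y^2 + 5*x - 6*y - 12 is:
H = [[4, 0], [0, 6]]
Trace = 4 + 6 = 10
Determinant = 4*6 - (0)^2 = 24
Discriminant = (10)^2 - 4*24 = 4.0
Eigenvalues: lambda_1 = 4.0, lambda_2 = 6.0
The function is convex.

1


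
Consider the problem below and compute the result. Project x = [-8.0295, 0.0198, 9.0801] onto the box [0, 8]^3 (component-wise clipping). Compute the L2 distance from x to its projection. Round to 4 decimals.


Project each component onto [0, 8].
clip(-8.0295) = 0.0, clip(0.0198) = 0.0198, clip(9.0801) = 8.0
Projection = [0.0, 0.0198, 8.0]
Squared diffs: [64.4729, 0.0, 1.1666]
Distance = sqrt(65.6395) = 8.1018


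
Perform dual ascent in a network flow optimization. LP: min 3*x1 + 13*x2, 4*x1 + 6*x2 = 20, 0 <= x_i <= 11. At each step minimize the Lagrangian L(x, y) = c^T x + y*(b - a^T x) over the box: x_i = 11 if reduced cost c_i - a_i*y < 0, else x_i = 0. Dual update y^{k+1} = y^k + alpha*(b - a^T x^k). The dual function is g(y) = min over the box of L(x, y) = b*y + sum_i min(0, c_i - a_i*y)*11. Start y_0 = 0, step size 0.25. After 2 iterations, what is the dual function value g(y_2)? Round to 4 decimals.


Dual ascent for LP: min 3*x1 + 13*x2, 4*x1 + 6*x2 = 20, 0 <= x_i <= 11
Step 1: y^k = 0.0, reduced costs: (3.0, 13.0)
  x^k = (0.0, 0.0), subgradient = b - a^T x = 20.0
  y^{k+1} = 0.0 + 0.25*20.0 = 5.0
Step 2: y^k = 5.0, reduced costs: (-17.0, -17.0)
  x^k = (11.0, 11.0), subgradient = b - a^T x = -90.0
  y^{k+1} = 5.0 + 0.25*-90.0 = -17.5
Dual objective at y_2 = -17.5: reduced costs (73.0, 118.0), box minimizer x = (0.0, 0.0)
g(y_2) = b*y + (c1 - a1*y)*x1 + (c2 - a2*y)*x2 = 20*(-17.5) + 73.0*0.0 + 118.0*0.0 = -350.0 + 0.0 + 0.0 = -350.0


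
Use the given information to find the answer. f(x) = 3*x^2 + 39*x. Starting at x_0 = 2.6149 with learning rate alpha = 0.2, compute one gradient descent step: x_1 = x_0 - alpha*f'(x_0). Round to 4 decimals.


We compute the gradient at x_0 and apply the update.
f'(x) = 6*x + 39
f'(2.6149) = 6*2.6149 + 39 = 54.6894
x_1 = 2.6149 - 0.2*54.6894 = -8.323


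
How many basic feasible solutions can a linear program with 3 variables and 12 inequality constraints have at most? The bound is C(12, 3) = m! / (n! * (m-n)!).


Each vertex corresponds to some choice of n active constraints out of m, so the number of vertices is at most C(m, n) = m! / (n!(m-n)!).
m = 12, n = 3
Numerator: 12 * 11 * 10
Denominator: 3! = 6
C(12, 3) = 220


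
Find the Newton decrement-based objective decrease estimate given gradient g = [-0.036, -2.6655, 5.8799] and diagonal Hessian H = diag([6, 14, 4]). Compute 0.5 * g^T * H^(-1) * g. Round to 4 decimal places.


Step 1: H is diagonal, so H^(-1) * g = [-0.006, -0.1904, 1.47].
Step 2: g^T H^(-1) g = sum_i g_i^2 / H_ii
  = (-0.036)^2/6 + (-2.6655)^2/14 + (5.8799)^2/4
  = 0.0002 + 0.5075 + 8.6433 = 9.151
Step 3: Objective decrease = 0.5 * g^T H^(-1) g = 4.5755


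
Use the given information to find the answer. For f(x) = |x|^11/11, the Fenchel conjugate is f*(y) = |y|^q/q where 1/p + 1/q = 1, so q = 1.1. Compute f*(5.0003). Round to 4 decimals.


The conjugate exponent q satisfies 1/p + 1/q = 1.
p = 11, so q = 11/(11 - 1) = 1.1
|y|^q = 5.0003^1.1 = 5.8735
f*(5.0003) = 5.8735 / 1.1 = 5.3395


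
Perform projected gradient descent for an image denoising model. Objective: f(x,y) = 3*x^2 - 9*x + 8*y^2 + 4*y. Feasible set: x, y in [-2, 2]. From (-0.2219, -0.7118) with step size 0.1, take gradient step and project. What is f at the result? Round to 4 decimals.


Step 1: Compute gradient at (-0.2219, -0.7118).
grad_x = 2*3*-0.2219 - 9 = -10.3314
grad_y = 2*8*-0.7118 + 4 = -7.3888
Step 2: Gradient step.
x_raw = -0.2219 - 0.1*-10.3314 = 0.8112
y_raw = -0.7118 - 0.1*-7.3888 = 0.0271
Step 3: Project onto [-2, 2].
x_proj = clip(0.8112) = 0.8112
y_proj = clip(0.0271) = 0.0271
Step 4: Evaluate f.
f(0.8112, 0.0271) = -5.2126


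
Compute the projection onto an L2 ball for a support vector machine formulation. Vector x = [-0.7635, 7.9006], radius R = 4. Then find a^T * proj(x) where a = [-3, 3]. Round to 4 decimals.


Step 1: Compute ||x|| (intermediates to 6 decimals).
||x|| = sqrt((-0.7635)^2 + 7.9006^2) = 7.937406
Step 2: Project.
Since ||x|| > R, scale = R/||x|| = 4/7.937406 = 0.503943, proj(x) = scale * x
proj(x) = [-0.38476, 3.981452]
Step 3: Dot product.
a^T * proj(x) = -3*(-0.38476) + 3*3.981452 = 13.0986


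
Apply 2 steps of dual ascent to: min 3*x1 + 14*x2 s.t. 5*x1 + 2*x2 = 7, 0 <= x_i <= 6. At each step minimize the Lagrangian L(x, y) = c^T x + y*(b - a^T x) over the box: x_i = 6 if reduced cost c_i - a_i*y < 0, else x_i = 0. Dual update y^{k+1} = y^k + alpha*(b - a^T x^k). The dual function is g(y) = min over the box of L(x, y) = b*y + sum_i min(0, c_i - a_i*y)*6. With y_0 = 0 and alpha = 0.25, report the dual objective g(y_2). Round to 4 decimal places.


Dual ascent for LP: min 3*x1 + 14*x2, 5*x1 + 2*x2 = 7, 0 <= x_i <= 6
Step 1: y^k = 0.0, reduced costs: (3.0, 14.0)
  x^k = (0.0, 0.0), subgradient = b - a^T x = 7.0
  y^{k+1} = 0.0 + 0.25*7.0 = 1.75
Step 2: y^k = 1.75, reduced costs: (-5.75, 10.5)
  x^k = (6.0, 0.0), subgradient = b - a^T x = -23.0
  y^{k+1} = 1.75 + 0.25*-23.0 = -4.0
Dual objective at y_2 = -4.0: reduced costs (23.0, 22.0), box minimizer x = (0.0, 0.0)
g(y_2) = b*y + (c1 - a1*y)*x1 + (c2 - a2*y)*x2 = 7*(-4.0) + 23.0*0.0 + 22.0*0.0 = -28.0 + 0.0 + 0.0 = -28.0


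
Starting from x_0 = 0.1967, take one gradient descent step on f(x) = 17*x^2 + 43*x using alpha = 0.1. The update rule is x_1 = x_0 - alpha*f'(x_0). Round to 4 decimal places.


We compute the gradient at x_0 and apply the update.
f'(x) = 34*x + 43
f'(0.1967) = 34*0.1967 + 43 = 49.6878
x_1 = 0.1967 - 0.1*49.6878 = -4.7721


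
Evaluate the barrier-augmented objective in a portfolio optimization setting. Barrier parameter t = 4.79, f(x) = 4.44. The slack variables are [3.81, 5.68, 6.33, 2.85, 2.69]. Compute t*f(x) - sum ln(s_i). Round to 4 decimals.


Step 1: Compute log-barrier.
ln values: [1.3376, 1.737, 1.8453, 1.0473, 0.9895]
phi = -(1.3376 + 1.737 + 1.8453 + 1.0473 + 0.9895) = -6.9567
Step 2: Compute augmented objective.
t*f(x) = 4.79*4.44 = 21.2676
Total = 21.2676 - 6.9567 = 14.3109


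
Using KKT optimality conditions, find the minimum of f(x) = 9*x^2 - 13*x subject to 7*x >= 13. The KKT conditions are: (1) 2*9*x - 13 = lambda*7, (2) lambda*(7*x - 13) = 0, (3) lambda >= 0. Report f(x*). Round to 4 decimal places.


Step 1: Try lambda = 0 (constraint inactive).
x_unc = 13/(2*9) = 0.7222
Check: 7*0.7222 = 5.0554 < 13 -- violated!
Step 2: Constraint must be active: 7*x = 13
x* = 13/7 = 1.8571 (rounded; the exact value 13/7 is used below)
lambda = (2*9*(13/7) - 13)/7 = 2.9184
Step 3: Compute optimal value.
f(x*) = 9*(13/7)^2 - 13*(13/7) = 6.898


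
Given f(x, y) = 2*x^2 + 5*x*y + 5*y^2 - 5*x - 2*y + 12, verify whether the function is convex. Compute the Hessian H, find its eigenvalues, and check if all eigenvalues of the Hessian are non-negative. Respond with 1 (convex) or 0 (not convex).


The Hessian of f(x,y) = 2*x^2 + 5*x*y + 5*y^2 - 5*x - 2*y + 12 is:
H = [[4, 5], [5, 10]]
Trace = 4 + 10 = 14
Determinant = 4*10 - (5)^2 = 15
Discriminant = (14)^2 - 4*15 = 136.0
Eigenvalues: lambda_1 = 1.169, lambda_2 = 12.831
The function is convex.

1


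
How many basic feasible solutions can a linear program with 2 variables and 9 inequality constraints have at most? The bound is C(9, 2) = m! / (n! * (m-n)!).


Each vertex corresponds to some choice of n active constraints out of m, so the number of vertices is at most C(m, n) = m! / (n!(m-n)!).
m = 9, n = 2
Numerator: 9 * 8
Denominator: 2! = 2
C(9, 2) = 36


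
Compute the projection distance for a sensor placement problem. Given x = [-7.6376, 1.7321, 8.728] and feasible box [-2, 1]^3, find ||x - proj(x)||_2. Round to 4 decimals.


Project each component onto [-2, 1].
clip(-7.6376) = -2.0, clip(1.7321) = 1.0, clip(8.728) = 1.0
Projection = [-2.0, 1.0, 1.0]
Squared diffs: [31.7825, 0.536, 59.722]
Distance = sqrt(92.0405) = 9.5938


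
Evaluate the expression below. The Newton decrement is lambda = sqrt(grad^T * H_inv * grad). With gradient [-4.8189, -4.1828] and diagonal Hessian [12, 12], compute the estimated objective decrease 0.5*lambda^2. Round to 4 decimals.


Step 1: H is diagonal, so H^(-1) * g = [-0.4016, -0.3486].
Step 2: g^T H^(-1) g = sum_i g_i^2 / H_ii
  = (-4.8189)^2/12 + (-4.1828)^2/12
  = 1.9351 + 1.458 = 3.3931
Step 3: Objective decrease = 0.5 * g^T H^(-1) g = 1.6966


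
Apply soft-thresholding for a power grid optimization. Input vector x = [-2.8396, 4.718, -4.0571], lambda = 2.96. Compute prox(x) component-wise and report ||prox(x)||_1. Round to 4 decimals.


Soft-thresholding with lambda = 2.96:
prox(-2.8396) = sign(-2.8396)*max(|-2.8396| - 2.96, 0) = 0.0
prox(4.718) = sign(4.718)*max(|4.718| - 2.96, 0) = 1.758
prox(-4.0571) = sign(-4.0571)*max(|-4.0571| - 2.96, 0) = -1.0971
prox(x) = [0.0, 1.758, -1.0971]
||prox(x)||_1 = 0.0 + 1.758 + 1.0971 = 2.8551


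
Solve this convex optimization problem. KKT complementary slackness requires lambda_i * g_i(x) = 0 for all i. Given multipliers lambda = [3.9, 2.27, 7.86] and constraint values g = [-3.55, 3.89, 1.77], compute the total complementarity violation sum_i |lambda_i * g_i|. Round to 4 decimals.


KKT complementary slackness check:
lambda_1 * g_1 = 3.9 * -3.55 = -13.845
lambda_2 * g_2 = 2.27 * 3.89 = 8.8303
lambda_3 * g_3 = 7.86 * 1.77 = 13.9122
Total violation = 13.845 + 8.8303 + 13.9122 = 36.5875


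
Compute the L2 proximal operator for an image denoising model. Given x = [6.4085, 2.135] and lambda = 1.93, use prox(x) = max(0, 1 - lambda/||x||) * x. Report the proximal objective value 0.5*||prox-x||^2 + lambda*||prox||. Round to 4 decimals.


Step 1: Compute ||x||.
||x|| = 6.7548
Step 2: Compute scaling factor.
scale = max(0, 1 - 1.93/6.7548) = 0.7143
Step 3: prox(x) = [4.5774, 1.525]
||prox(x)|| = 4.8248
Step 4: Proximal objective.
0.5*||prox-x||^2 = 1.8625
lambda*||prox|| = 9.3119
Total = 11.1743


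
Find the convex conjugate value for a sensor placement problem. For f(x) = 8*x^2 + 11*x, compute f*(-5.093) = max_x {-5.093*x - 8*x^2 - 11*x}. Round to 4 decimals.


f*(y) = sup_x {y*x - a*x^2 - b*x} = sup_x {(y-b)*x - a*x^2}
FOC: (y - b) - 2a*x = 0 => x* = (y - b)/(2a)
x* = (-5.093 - 11)/(2*8) = -1.0058
f*(-5.093) = (y-b)^2/(4a) = (-5.093 - 11)^2/(4*8)
= 258.9846/32 = 8.0933


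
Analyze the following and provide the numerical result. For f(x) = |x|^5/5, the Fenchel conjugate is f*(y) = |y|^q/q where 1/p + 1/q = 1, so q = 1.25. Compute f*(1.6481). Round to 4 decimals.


The conjugate exponent q satisfies 1/p + 1/q = 1.
p = 5, so q = 5/(5 - 1) = 1.25
|y|^q = 1.6481^1.25 = 1.8674
f*(1.6481) = 1.8674 / 1.25 = 1.4939


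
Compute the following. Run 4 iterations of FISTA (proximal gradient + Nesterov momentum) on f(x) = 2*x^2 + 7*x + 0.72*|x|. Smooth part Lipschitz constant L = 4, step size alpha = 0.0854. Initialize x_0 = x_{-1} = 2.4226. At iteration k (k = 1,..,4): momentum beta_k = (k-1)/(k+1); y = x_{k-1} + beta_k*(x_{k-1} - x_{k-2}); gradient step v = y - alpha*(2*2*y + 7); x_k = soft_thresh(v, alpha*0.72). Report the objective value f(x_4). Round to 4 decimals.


FISTA on f(x) = 2*x^2 + 7*x + 0.72*|x|
L = 4, alpha = 0.0854
Iteration 1: beta = 0.0, y = 2.4226 + 0.0*(2.4226 - 2.4226) = 2.4226
  grad(y) = 16.6904, v = y - alpha*grad = 0.9972
  prox(v) = soft_thresh(0.9972, 0.0615) = 0.9358
Iteration 2: beta = 0.3333, y = 0.9358 + 0.3333*(0.9358 - 2.4226) = 0.4401
  grad(y) = 8.7605, v = y - alpha*grad = -0.308
  prox(v) = soft_thresh(-0.308, 0.0615) = -0.2465
Iteration 3: beta = 0.5, y = -0.2465 + 0.5*(-0.2465 - 0.9358) = -0.8377
  grad(y) = 3.6493, v = y - alpha*grad = -1.1493
  prox(v) = soft_thresh(-1.1493, 0.0615) = -1.0878
Iteration 4: beta = 0.6, y = -1.0878 + 0.6*(-1.0878 + 0.2465) = -1.5926
  grad(y) = 0.6295, v = y - alpha*grad = -1.6464
  prox(v) = soft_thresh(-1.6464, 0.0615) = -1.5849
f(x_4) = 2*(-1.5849)^2 + 7*(-1.5849) + 0.72*|-1.5849| = -4.9294


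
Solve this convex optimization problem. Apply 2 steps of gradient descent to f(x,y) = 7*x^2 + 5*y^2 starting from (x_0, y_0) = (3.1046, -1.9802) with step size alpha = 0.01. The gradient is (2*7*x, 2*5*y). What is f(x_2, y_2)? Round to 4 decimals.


Gradient descent on f(x,y) = 7*x^2 + 5*y^2.
Starting point: (3.1046, -1.9802), alpha = 0.01
Step 1: grad_x = 2*7*3.1046 = 43.4644, grad_y = 2*5*-1.9802 = -19.802
  x_1 = 3.1046 - 0.01*43.4644 = 2.67
  y_1 = -1.9802 - 0.01*-19.802 = -1.7822
Step 2: grad_x = 2*7*2.67 = 37.3794, grad_y = 2*5*-1.7822 = -17.8218
  x_2 = 2.67 - 0.01*37.3794 = 2.2962
  y_2 = -1.7822 - 0.01*-17.8218 = -1.604
f(2.2962, -1.604) = 7*2.2962^2 + 5*(-1.604)^2 = 49.77


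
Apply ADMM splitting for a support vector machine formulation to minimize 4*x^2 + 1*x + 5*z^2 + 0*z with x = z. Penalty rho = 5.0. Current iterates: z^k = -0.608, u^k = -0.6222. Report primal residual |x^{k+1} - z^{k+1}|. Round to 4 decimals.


ADMM iteration with rho = 5.0, z^k = -0.608, u^k = -0.6222
Step 1: x-update.
Minimize 4*x^2 + 1*x + (5.0/2)*(x + 0.608 - 0.6222)^2
FOC: (2*4 + 5.0)*x = -1 + 5.0*(-0.608 + 0.6222)
x^{k+1} = -0.0715
Step 2: z-update.
Minimize 5*z^2 + 0*z + (5.0/2)*(-0.0715 - z - 0.6222)^2
FOC: (2*5 + 5.0)*z = 0 + 5.0*(-0.0715 - 0.6222)
z^{k+1} = -0.2312
Step 3: u-update.
u^{k+1} = -0.6222 - 0.0715 + 0.2312 = -0.4624
Step 4: Primal residual = |-0.0715 + 0.2312| = 0.1598


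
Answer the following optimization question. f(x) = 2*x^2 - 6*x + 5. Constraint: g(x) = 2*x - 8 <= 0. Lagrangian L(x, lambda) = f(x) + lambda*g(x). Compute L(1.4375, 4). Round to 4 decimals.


Step 1: Evaluate f(x).
f(1.4375) = 2*1.4375^2 - 6*1.4375 + 5 = 0.5078
Step 2: Evaluate g(x).
g(1.4375) = 2*1.4375 - 8 = -5.125
Step 3: Compute Lagrangian.
L = 0.5078 + 4*-5.125 = -19.9922


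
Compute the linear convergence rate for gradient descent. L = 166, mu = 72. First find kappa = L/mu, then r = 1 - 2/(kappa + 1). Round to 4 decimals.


Step 1: Compute the condition number.
kappa = L/mu = 166/72 = 2.3056
Step 2: Compute the convergence rate.
r = 1 - 2/(kappa + 1) = 1 - 2*mu/(L + mu) = (L - mu)/(L + mu) = 94/238 = 0.395


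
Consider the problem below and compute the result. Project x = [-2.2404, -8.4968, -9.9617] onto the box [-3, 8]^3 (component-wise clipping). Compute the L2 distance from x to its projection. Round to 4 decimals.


Project each component onto [-3, 8].
clip(-2.2404) = -2.2404, clip(-8.4968) = -3.0, clip(-9.9617) = -3.0
Projection = [-2.2404, -3.0, -3.0]
Squared diffs: [0.0, 30.2148, 48.4653]
Distance = sqrt(78.6801) = 8.8702


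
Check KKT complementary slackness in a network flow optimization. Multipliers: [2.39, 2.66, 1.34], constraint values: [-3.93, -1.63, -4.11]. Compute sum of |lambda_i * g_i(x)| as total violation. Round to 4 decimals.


KKT complementary slackness check:
lambda_1 * g_1 = 2.39 * -3.93 = -9.3927
lambda_2 * g_2 = 2.66 * -1.63 = -4.3358
lambda_3 * g_3 = 1.34 * -4.11 = -5.5074
Total violation = 9.3927 + 4.3358 + 5.5074 = 19.2359


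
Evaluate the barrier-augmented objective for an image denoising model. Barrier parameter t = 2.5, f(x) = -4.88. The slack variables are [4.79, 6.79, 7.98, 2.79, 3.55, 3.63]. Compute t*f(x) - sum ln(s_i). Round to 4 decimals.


Step 1: Compute log-barrier.
ln values: [1.5665, 1.9155, 2.0769, 1.026, 1.2669, 1.2892]
phi = -(1.5665 + 1.9155 + 2.0769 + 1.026 + 1.2669 + 1.2892) = -9.1411
Step 2: Compute augmented objective.
t*f(x) = 2.5*-4.88 = -12.2
Total = -12.2 - 9.1411 = -21.3411


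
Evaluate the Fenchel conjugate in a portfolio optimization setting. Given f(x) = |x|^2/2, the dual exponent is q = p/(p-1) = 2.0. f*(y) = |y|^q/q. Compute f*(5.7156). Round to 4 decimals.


The conjugate exponent q satisfies 1/p + 1/q = 1.
p = 2, so q = 2/(2 - 1) = 2.0
|y|^q = 5.7156^2.0 = 32.6681
f*(5.7156) = 32.6681 / 2.0 = 16.334


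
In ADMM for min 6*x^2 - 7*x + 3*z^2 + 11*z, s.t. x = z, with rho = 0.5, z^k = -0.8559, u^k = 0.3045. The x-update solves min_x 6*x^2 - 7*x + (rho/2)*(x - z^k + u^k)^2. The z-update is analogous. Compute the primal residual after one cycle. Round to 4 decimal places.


ADMM iteration with rho = 0.5, z^k = -0.8559, u^k = 0.3045
Step 1: x-update.
Minimize 6*x^2 - 7*x + (0.5/2)*(x + 0.8559 + 0.3045)^2
FOC: (2*6 + 0.5)*x = 7 + 0.5*(-0.8559 - 0.3045)
x^{k+1} = 0.5136
Step 2: z-update.
Minimize 3*z^2 + 11*z + (0.5/2)*(0.5136 - z + 0.3045)^2
FOC: (2*3 + 0.5)*z = -11 + 0.5*(0.5136 + 0.3045)
z^{k+1} = -1.6294
Step 3: u-update.
u^{k+1} = 0.3045 + 0.5136 + 1.6294 = 2.4475
Step 4: Primal residual = |0.5136 + 1.6294| = 2.143


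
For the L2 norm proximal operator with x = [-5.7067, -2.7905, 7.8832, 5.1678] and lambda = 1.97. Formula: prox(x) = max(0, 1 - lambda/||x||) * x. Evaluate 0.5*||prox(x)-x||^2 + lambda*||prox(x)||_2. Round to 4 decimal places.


Step 1: Compute ||x||.
||x|| = 11.3668
Step 2: Compute scaling factor.
scale = max(0, 1 - 1.97/11.3668) = 0.8267
Step 3: prox(x) = [-4.7177, -2.3069, 6.5169, 4.2722]
||prox(x)|| = 9.3968
Step 4: Proximal objective.
0.5*||prox-x||^2 = 1.9405
lambda*||prox|| = 18.5117
Total = 20.4522


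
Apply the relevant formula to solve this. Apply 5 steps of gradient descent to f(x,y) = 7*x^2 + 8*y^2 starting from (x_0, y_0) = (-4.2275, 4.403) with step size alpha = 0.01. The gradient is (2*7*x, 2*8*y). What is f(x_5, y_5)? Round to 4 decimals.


Gradient descent on f(x,y) = 7*x^2 + 8*y^2.
Starting point: (-4.2275, 4.403), alpha = 0.01
Step 1: grad_x = 2*7*-4.2275 = -59.185, grad_y = 2*8*4.403 = 70.448
  x_1 = -4.2275 - 0.01*-59.185 = -3.6357
  y_1 = 4.403 - 0.01*70.448 = 3.6985
Step 2: grad_x = 2*7*-3.6357 = -50.8991, grad_y = 2*8*3.6985 = 59.1763
  x_2 = -3.6357 - 0.01*-50.8991 = -3.1267
  y_2 = 3.6985 - 0.01*59.1763 = 3.1068
Step 3: grad_x = 2*7*-3.1267 = -43.7732, grad_y = 2*8*3.1068 = 49.7081
  x_3 = -3.1267 - 0.01*-43.7732 = -2.6889
  y_3 = 3.1068 - 0.01*49.7081 = 2.6097
Step 4: grad_x = 2*7*-2.6889 = -37.645, grad_y = 2*8*2.6097 = 41.7548
  x_4 = -2.6889 - 0.01*-37.645 = -2.3125
  y_4 = 2.6097 - 0.01*41.7548 = 2.1921
Step 5: grad_x = 2*7*-2.3125 = -32.3747, grad_y = 2*8*2.1921 = 35.074
  x_5 = -2.3125 - 0.01*-32.3747 = -1.9887
  y_5 = 2.1921 - 0.01*35.074 = 1.8414
f(-1.9887, 1.8414) = 7*(-1.9887)^2 + 8*1.8414^2 = 54.811


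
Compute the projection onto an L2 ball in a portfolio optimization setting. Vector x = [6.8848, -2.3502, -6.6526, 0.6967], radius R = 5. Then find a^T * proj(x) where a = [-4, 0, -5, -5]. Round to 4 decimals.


Step 1: Compute ||x|| (intermediates to 6 decimals).
||x|| = sqrt(6.8848^2 + (-2.3502)^2 + (-6.6526)^2 + 0.6967^2) = 9.882631
Step 2: Project.
Since ||x|| > R, scale = R/||x|| = 5/9.882631 = 0.505938, proj(x) = scale * x
proj(x) = [3.483282, -1.189055, -3.365803, 0.352487]
Step 3: Dot product.
a^T * proj(x) = -4*3.483282 + 0*(-1.189055) - 5*(-3.365803) - 5*0.352487 = 1.1335


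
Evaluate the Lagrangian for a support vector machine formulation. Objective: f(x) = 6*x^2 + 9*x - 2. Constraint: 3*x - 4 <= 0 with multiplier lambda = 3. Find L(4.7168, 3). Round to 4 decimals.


Step 1: Evaluate f(x).
f(4.7168) = 6*4.7168^2 + 9*4.7168 - 2 = 173.9404
Step 2: Evaluate g(x).
g(4.7168) = 3*4.7168 - 4 = 10.1504
Step 3: Compute Lagrangian.
L = 173.9404 + 3*10.1504 = 204.3916


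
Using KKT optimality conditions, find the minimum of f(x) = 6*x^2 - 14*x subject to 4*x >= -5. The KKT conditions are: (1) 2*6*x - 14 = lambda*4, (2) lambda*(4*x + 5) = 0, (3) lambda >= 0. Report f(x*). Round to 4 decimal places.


Step 1: Try lambda = 0 (constraint inactive).
Stationarity: 2*6*x - 14 = 0
x* = 14/(2*6) = 7/6 = 1.1667 (rounded; the exact value 7/6 is used below)
Check constraint: 4*1.1667 = 4.6668 >= -5 -- satisfied.
Step 2: Compute optimal value.
f(x*) = 6*(7/6)^2 - 14*(7/6) = -8.1667
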